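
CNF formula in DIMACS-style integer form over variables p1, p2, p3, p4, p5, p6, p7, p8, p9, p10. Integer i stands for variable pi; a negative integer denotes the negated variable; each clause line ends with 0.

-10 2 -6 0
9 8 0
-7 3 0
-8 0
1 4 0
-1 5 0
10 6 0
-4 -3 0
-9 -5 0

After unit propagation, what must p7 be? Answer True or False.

Unit clause (NOT p8) sets p8 = False.
In (p8 OR p9), p8 is now false; p9 must hold, so p9 = True.
From (NOT p5 OR NOT p9) and p9 = True: p5 = False.
(NOT p1 OR p5) with p5 = False leaves only NOT p1, so p1 = False.
From (p1 OR p4) and p1 = False: p4 = True.
(NOT p3 OR NOT p4): since p4 = True, the clause reduces to (NOT p3). p3 = False.
(p3 OR NOT p7) with p3 = False leaves only NOT p7, so p7 = False.

False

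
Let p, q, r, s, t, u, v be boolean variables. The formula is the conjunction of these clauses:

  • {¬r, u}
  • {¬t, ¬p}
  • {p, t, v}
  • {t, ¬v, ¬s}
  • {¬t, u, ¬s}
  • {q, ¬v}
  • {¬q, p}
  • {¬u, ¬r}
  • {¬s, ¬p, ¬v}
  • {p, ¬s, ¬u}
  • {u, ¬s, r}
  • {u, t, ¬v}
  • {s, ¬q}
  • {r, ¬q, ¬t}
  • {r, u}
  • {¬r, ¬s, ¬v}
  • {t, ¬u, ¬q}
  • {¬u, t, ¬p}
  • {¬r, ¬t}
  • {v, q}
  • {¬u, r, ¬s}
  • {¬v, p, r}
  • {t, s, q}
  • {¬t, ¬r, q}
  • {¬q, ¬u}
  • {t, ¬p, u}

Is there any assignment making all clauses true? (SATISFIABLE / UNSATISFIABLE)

UNSATISFIABLE

t = True:
  propagation gives p=False, q=False, v=False; an empty clause results — contradiction.
t = False:
  u = True:
    propagation gives r=False, q=False, v=False; an empty clause results — contradiction.
  u = False:
    propagation gives r=False; an empty clause results — contradiction.
Every branch closes, so no satisfying assignment exists.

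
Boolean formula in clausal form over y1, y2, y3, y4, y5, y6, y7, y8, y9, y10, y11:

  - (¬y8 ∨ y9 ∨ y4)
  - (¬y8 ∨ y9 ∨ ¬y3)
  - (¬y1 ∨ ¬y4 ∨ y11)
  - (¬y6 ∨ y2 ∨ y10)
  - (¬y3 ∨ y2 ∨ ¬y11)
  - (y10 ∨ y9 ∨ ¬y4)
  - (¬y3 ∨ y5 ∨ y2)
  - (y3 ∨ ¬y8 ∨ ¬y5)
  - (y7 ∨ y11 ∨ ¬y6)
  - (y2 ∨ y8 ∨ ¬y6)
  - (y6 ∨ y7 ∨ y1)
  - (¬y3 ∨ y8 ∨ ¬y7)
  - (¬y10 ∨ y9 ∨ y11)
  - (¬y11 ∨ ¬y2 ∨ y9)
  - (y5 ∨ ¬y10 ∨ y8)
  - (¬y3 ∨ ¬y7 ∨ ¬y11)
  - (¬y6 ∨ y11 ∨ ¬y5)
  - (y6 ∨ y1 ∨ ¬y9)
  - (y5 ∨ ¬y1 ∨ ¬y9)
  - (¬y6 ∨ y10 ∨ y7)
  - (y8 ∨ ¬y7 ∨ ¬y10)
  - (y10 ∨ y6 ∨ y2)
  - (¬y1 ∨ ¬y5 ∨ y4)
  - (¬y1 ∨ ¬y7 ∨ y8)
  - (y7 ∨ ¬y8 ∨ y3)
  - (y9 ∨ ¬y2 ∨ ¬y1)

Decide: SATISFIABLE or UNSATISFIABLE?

SATISFIABLE

Branch on y1: take y1 = False.
The remaining clauses are satisfied by y2 = False, y3 = False, y4 = True, y5 = False, y6 = True, y7 = True, y8 = True, y9 = False, y10 = True, y11 = True.
So y1 = False, y2 = False, y3 = False, y4 = True, y5 = False, y6 = True, y7 = True, y8 = True, y9 = False, y10 = True, y11 = True is a satisfying assignment.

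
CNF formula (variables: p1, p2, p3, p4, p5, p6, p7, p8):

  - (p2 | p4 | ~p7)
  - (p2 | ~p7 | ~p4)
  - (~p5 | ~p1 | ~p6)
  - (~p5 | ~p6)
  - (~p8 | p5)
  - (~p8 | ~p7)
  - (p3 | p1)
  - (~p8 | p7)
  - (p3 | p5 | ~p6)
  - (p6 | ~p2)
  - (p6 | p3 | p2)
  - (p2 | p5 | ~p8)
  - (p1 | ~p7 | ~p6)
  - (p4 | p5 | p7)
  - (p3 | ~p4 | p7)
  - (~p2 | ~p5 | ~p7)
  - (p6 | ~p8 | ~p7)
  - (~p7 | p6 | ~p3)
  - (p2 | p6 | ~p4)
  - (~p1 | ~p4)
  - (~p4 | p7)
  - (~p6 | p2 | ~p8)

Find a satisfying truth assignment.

p1=False  p2=False  p3=True  p4=False  p5=True  p6=False  p7=False  p8=False

p8 occurs only negated in the remaining clauses — set p8 = False.
Branch on p1: take p1 = False.
  then p3 is forced to True.
For the remaining variables, p2 = False, p4 = False, p5 = True, p6 = False, p7 = False works.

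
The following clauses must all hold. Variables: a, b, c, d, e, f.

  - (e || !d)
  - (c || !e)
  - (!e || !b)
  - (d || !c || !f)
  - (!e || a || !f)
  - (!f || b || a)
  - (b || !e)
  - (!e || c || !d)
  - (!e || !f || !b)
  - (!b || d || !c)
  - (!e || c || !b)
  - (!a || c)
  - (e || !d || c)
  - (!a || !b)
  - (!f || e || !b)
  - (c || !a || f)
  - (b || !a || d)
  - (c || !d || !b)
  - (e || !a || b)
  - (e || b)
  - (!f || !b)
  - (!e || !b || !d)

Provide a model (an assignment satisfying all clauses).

a = F  b = T  c = F  d = F  e = F  f = F

Branch on a: take a = False.
Try b = True.
  then e is forced to False.
  then d is forced to False.
  then c is forced to False.
  then f is forced to False.
Check each clause:
  1. (!d || e) — !d is true.
  2. (c || !e) — !e is true.
  3. (!e || !b) — !e is true.
  4. (!f || !c || d) — !f is true.
  5. (!e || a || !f) — !f is true.
  6. (b || !f || a) — !f is true.
  7. (b || !e) — b is true.
  8. (!d || c || !e) — !d is true.
  9. (!e || !f || !b) — !f is true.
  10. (!b || !c || d) — !c is true.
  11. (c || !e || !b) — !e is true.
  12. (!a || c) — !a is true.
  13. (e || c || !d) — !d is true.
  14. (!b || !a) — !a is true.
  15. (!f || e || !b) — !f is true.
  16. (f || c || !a) — !a is true.
  17. (b || !a || d) — b is true.
  18. (!b || !d || c) — !d is true.
  19. (e || !a || b) — b is true.
  20. (e || b) — b is true.
  21. (!b || !f) — !f is true.
  22. (!d || !b || !e) — !e is true.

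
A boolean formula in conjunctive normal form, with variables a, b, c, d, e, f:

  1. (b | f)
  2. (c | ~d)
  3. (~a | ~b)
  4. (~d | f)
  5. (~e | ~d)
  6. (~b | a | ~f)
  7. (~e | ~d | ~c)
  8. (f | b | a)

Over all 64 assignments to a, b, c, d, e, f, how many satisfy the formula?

Case analysis on b and d:
  b=T, d=T: a clause becomes empty — 0.
  b=T, d=F: remaining (a,c,e,f) ∈ {(F,F,F,F); (F,F,T,F); (F,T,F,F); (F,T,T,F)} — 4.
  b=F, d=T: remaining (a,c,e,f) ∈ {(F,T,F,T); (T,T,F,T)} — 2.
  b=F, d=F: forces f=T; a, c, e free → 2^3 = 8.
Total: 0 + 4 + 2 + 8 = 14.

14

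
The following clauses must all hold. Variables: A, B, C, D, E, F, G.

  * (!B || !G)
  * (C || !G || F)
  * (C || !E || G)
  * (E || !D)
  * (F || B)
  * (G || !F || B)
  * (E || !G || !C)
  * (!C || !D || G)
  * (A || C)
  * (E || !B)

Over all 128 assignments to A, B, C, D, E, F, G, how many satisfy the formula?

11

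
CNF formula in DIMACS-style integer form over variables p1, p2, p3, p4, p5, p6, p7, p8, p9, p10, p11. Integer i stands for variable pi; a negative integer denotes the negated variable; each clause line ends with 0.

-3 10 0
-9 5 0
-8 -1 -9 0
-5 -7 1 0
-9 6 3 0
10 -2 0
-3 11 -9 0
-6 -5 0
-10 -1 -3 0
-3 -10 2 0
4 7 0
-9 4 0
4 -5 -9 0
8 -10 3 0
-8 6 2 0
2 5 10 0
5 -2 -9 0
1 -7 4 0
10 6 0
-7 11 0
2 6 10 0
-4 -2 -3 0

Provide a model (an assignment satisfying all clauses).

p9 occurs only negated in the remaining clauses — set p9 = False.
Pure literal: p11 appears only positively; assign p11 = True.
Try p1 = True.
Set p2 = True and propagate.
  then p10 is forced to True.
  then p3 is forced to False.
  then p8 is forced to True.
The remaining clauses are satisfied by p4 = True, p5 = True, p6 = False, p7 = False.
Every clause has at least one true literal under this assignment.

p1=True  p2=True  p3=False  p4=True  p5=True  p6=False  p7=False  p8=True  p9=False  p10=True  p11=True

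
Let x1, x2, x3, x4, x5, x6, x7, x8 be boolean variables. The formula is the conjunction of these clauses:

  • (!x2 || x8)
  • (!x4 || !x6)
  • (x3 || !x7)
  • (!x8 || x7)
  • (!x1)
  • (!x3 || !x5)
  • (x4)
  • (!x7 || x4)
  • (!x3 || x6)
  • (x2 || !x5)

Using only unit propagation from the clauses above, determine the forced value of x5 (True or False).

False

(!x1) is a unit clause: x1 = False.
Unit clause (x4) sets x4 = True.
(!x6 || !x4): since x4 = True, the clause reduces to (!x6). x6 = False.
From (!x3 || x6) and x6 = False: x3 = False.
(x3 || !x7): since x3 = False, the clause reduces to (!x7). x7 = False.
In (x7 || !x8), x7 is now false; !x8 must hold, so x8 = False.
From (!x2 || x8) and x8 = False: x2 = False.
In (!x5 || x2), x2 is now false; !x5 must hold, so x5 = False.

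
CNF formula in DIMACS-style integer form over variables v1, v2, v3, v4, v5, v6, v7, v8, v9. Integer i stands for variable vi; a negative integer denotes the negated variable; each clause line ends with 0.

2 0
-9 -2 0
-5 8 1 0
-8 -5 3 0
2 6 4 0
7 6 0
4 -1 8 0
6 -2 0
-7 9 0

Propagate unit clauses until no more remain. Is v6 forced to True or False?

(v2) stands alone — v2 = True.
From (~v9 \/ ~v2) and v2 = True: v9 = False.
In (v6 \/ ~v2), ~v2 is now false; v6 must hold, so v6 = True.

True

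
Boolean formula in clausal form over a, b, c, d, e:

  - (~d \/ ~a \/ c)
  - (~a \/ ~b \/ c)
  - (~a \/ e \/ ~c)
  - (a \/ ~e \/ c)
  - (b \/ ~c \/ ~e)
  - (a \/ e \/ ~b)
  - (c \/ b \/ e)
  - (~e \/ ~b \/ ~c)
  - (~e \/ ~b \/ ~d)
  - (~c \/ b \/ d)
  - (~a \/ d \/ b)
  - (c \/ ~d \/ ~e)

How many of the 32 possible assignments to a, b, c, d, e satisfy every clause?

1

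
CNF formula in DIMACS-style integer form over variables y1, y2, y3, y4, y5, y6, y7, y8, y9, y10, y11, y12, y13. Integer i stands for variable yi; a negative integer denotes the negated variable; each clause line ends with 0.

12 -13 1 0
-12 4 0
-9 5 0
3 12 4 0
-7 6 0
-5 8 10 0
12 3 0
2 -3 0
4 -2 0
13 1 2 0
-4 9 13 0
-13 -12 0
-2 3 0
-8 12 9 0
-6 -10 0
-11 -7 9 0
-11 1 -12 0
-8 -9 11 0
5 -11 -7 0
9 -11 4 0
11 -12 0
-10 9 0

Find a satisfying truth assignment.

y1=True, y2=True, y3=True, y4=True, y5=True, y6=False, y7=False, y8=False, y9=True, y10=True, y11=True, y12=True, y13=False

Pure literal: y1 appears only positively; assign y1 = True.
Pure literal: y7 appears only negated; assign y7 = False.
Branch on y2: take y2 = True.
  then y4 is forced to True.
  then y3 is forced to True.
The remaining clauses are satisfied by y5 = True, y6 = False, y8 = False, y9 = True, y10 = True, y11 = True, y12 = True, y13 = False.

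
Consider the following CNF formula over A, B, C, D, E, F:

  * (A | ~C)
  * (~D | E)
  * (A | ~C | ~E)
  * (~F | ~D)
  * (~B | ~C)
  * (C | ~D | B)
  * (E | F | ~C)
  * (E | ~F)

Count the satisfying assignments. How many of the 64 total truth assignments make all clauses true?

17

Split on C, then E.
  C=T, E=T: remaining (A,B,D,F) ∈ {(T,F,F,F); (T,F,F,T); (T,F,T,F)} — 3.
  C=T, E=F: a clause becomes empty — 0.
  C=F, E=T: A free; 5 ways for (B,D,F) × 2^1 = 10.
  C=F, E=F: remaining (A,B,D,F) ∈ {(F,F,F,F); (F,T,F,F); (T,F,F,F); (T,T,F,F)} — 4.
Total: 3 + 0 + 10 + 4 = 17.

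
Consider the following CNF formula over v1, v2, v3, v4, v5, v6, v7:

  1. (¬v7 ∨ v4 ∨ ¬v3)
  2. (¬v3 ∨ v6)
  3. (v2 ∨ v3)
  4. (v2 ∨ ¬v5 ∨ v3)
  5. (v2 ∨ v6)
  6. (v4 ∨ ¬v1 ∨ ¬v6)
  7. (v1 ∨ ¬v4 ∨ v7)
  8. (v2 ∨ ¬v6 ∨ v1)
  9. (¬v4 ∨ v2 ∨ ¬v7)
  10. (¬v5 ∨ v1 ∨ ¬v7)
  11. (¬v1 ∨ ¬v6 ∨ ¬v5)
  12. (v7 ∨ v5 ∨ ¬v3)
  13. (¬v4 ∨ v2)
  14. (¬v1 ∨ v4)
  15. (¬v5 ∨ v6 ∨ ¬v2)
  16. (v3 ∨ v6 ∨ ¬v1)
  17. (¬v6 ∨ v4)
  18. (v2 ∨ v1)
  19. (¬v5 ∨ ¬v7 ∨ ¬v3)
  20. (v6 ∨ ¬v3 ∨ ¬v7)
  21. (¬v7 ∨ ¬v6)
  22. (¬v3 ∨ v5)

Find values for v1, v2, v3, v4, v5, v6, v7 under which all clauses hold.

v1=0  v2=1  v3=0  v4=1  v5=0  v6=0  v7=1

Branch on v1: take v1 = False.
  then v2 is forced to True.
The remaining clauses are satisfied by v3 = False, v4 = True, v5 = False, v6 = False, v7 = True.
Every clause has at least one true literal under this assignment.
Check each clause:
  1. (¬v7 ∨ ¬v3 ∨ v4) — v4 is true.
  2. (¬v3 ∨ v6) — ¬v3 is true.
  3. (v2 ∨ v3) — v2 is true.
  4. (v3 ∨ ¬v5 ∨ v2) — v2 is true.
  5. (v2 ∨ v6) — v2 is true.
  6. (v4 ∨ ¬v6 ∨ ¬v1) — ¬v6 is true.
  7. (v7 ∨ ¬v4 ∨ v1) — v7 is true.
  8. (¬v6 ∨ v2 ∨ v1) — v2 is true.
  9. (¬v4 ∨ v2 ∨ ¬v7) — v2 is true.
  10. (¬v7 ∨ v1 ∨ ¬v5) — ¬v5 is true.
  11. (¬v6 ∨ ¬v1 ∨ ¬v5) — ¬v6 is true.
  12. (v5 ∨ ¬v3 ∨ v7) — ¬v3 is true.
  13. (v2 ∨ ¬v4) — v2 is true.
  14. (¬v1 ∨ v4) — v4 is true.
  15. (v6 ∨ ¬v2 ∨ ¬v5) — ¬v5 is true.
  16. (v6 ∨ ¬v1 ∨ v3) — ¬v1 is true.
  17. (¬v6 ∨ v4) — ¬v6 is true.
  18. (v2 ∨ v1) — v2 is true.
  19. (¬v5 ∨ ¬v7 ∨ ¬v3) — ¬v5 is true.
  20. (¬v3 ∨ v6 ∨ ¬v7) — ¬v3 is true.
  21. (¬v6 ∨ ¬v7) — ¬v6 is true.
  22. (¬v3 ∨ v5) — ¬v3 is true.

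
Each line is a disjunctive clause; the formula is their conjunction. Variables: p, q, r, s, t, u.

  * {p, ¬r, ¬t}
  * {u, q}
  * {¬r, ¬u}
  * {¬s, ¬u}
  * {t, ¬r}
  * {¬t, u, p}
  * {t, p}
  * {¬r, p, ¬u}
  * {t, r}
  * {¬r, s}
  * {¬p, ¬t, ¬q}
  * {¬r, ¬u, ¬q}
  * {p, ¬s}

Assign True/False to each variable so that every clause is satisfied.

p=True, q=False, r=False, s=False, t=True, u=True

Set p = True and propagate.
Branch on q: take q = False.
  then u is forced to True.
  then r is forced to False.
  then s is forced to False.
  then t is forced to True.
Every clause has at least one true literal under this assignment.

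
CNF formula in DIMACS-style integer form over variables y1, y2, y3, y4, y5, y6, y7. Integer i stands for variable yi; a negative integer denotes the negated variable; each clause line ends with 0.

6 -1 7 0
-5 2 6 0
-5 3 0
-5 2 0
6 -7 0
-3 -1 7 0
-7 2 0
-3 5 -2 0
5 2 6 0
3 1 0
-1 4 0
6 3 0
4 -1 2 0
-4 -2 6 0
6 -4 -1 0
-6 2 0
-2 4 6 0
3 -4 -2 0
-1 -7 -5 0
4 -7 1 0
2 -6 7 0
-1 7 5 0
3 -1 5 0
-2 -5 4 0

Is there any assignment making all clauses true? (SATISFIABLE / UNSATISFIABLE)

SATISFIABLE

Branch on y1: take y1 = False.
  then y3 is forced to True.
Set y2 = True and propagate.
  then y5 is forced to True.
  then y4 is forced to True.
  then y6 is forced to True.
y7 is now unconstrained; take y7 = False.
So y1=False, y2=True, y3=True, y4=True, y5=True, y6=True, y7=False is a satisfying assignment.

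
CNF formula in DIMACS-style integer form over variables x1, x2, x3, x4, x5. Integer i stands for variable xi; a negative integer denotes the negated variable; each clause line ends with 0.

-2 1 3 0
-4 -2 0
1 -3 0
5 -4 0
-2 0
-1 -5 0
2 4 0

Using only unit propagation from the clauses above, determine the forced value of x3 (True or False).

False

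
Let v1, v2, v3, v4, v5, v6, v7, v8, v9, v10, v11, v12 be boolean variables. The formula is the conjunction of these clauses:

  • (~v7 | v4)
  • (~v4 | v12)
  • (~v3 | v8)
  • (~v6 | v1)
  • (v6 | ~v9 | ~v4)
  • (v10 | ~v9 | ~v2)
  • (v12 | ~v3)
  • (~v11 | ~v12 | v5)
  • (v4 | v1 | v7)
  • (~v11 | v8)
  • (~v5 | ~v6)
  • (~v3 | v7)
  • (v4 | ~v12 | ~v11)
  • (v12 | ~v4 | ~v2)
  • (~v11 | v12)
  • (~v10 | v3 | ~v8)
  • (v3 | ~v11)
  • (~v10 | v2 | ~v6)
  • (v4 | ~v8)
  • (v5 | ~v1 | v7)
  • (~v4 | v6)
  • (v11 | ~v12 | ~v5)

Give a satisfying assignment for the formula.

v1=1, v2=1, v3=0, v4=1, v5=0, v6=1, v7=1, v8=0, v9=0, v10=1, v11=0, v12=1

Check each clause:
  1. (~v7 | v4) — v4 is true.
  2. (~v4 | v12) — v12 is true.
  3. (v8 | ~v3) — ~v3 is true.
  4. (~v6 | v1) — v1 is true.
  5. (~v9 | v6 | ~v4) — v6 is true.
  6. (~v9 | ~v2 | v10) — v10 is true.
  7. (~v3 | v12) — v12 is true.
  8. (~v11 | ~v12 | v5) — ~v11 is true.
  9. (v1 | v7 | v4) — v1 is true.
  10. (v8 | ~v11) — ~v11 is true.
  11. (~v5 | ~v6) — ~v5 is true.
  12. (~v3 | v7) — ~v3 is true.
  13. (~v11 | v4 | ~v12) — v4 is true.
  14. (v12 | ~v2 | ~v4) — v12 is true.
  15. (v12 | ~v11) — v12 is true.
  16. (v3 | ~v10 | ~v8) — ~v8 is true.
  17. (v3 | ~v11) — ~v11 is true.
  18. (v2 | ~v6 | ~v10) — v2 is true.
  19. (v4 | ~v8) — ~v8 is true.
  20. (v5 | ~v1 | v7) — v7 is true.
  21. (v6 | ~v4) — v6 is true.
  22. (~v5 | v11 | ~v12) — ~v5 is true.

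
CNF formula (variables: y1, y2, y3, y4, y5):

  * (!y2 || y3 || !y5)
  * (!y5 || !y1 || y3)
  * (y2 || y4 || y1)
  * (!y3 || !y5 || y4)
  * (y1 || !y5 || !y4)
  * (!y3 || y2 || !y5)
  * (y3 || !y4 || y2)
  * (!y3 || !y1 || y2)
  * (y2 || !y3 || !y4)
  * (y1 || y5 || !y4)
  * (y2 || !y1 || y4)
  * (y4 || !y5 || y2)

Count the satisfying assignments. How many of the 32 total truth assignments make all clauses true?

7

Satisfying assignments:
  y1=0 y2=1 y3=0 y4=0 y5=0
  y1=0 y2=1 y3=1 y4=0 y5=0
  y1=1 y2=1 y3=0 y4=0 y5=0
  y1=1 y2=1 y3=0 y4=1 y5=0
  y1=1 y2=1 y3=1 y4=0 y5=0
  y1=1 y2=1 y3=1 y4=1 y5=0
  y1=1 y2=1 y3=1 y4=1 y5=1
That's 7 in total.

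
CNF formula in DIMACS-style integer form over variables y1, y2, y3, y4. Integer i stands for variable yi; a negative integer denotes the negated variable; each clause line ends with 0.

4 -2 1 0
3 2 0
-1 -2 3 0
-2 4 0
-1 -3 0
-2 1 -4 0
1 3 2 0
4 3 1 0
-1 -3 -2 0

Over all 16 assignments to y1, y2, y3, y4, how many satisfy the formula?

The models are:
  y1=0 y2=0 y3=1 y4=0
  y1=0 y2=0 y3=1 y4=1
Count: 2.

2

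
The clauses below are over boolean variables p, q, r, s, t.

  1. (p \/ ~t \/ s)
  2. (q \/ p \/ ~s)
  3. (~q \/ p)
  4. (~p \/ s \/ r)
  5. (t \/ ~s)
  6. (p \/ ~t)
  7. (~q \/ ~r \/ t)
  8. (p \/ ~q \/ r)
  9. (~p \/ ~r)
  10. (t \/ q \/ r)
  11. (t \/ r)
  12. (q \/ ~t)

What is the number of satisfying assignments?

Satisfying assignments:
  p=F q=F r=T s=F t=F
  p=T q=T r=F s=T t=T
Count: 2.

2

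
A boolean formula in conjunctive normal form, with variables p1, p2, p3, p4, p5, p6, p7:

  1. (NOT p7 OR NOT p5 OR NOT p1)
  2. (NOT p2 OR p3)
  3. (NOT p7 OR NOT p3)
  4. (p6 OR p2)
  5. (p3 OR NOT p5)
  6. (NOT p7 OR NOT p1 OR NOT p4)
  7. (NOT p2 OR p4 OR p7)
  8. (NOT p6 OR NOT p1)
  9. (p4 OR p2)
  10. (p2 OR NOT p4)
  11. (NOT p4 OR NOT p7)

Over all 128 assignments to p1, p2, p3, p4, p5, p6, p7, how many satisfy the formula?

The models are:
  p1=F p2=T p3=T p4=T p5=F p6=F p7=F
  p1=F p2=T p3=T p4=T p5=F p6=T p7=F
  p1=F p2=T p3=T p4=T p5=T p6=F p7=F
  p1=F p2=T p3=T p4=T p5=T p6=T p7=F
  p1=T p2=T p3=T p4=T p5=F p6=F p7=F
  p1=T p2=T p3=T p4=T p5=T p6=F p7=F
That's 6 in total.

6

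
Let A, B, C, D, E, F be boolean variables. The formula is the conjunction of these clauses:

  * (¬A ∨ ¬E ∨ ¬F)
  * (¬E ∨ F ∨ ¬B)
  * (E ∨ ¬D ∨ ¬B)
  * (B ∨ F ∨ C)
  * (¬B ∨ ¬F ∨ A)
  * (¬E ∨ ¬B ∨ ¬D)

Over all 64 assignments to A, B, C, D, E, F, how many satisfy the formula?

26

Case analysis on B and E:
  B=1, E=1: a clause becomes empty — 0.
  B=1, E=0: C free; 3 ways for (A,D,F) × 2^1 = 6.
  B=0, E=1: D free; 4 ways for (A,C,F) × 2^1 = 8.
  B=0, E=0: A, D free; 3 ways for (C,F) × 2^2 = 12.
Total: 0 + 6 + 8 + 12 = 26.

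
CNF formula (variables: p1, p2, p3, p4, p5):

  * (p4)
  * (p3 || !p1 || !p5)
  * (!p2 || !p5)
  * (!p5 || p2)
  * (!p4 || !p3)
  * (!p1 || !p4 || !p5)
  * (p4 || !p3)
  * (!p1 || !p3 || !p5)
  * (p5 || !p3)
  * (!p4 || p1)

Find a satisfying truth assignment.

p1 = True, p2 = False, p3 = False, p4 = True, p5 = False

Check each clause:
  1. (p4) — p4 is true.
  2. (!p5 || p3 || !p1) — !p5 is true.
  3. (!p2 || !p5) — !p5 is true.
  4. (!p5 || p2) — !p5 is true.
  5. (!p3 || !p4) — !p3 is true.
  6. (!p4 || !p5 || !p1) — !p5 is true.
  7. (p4 || !p3) — p4 is true.
  8. (!p5 || !p3 || !p1) — !p5 is true.
  9. (!p3 || p5) — !p3 is true.
  10. (p1 || !p4) — p1 is true.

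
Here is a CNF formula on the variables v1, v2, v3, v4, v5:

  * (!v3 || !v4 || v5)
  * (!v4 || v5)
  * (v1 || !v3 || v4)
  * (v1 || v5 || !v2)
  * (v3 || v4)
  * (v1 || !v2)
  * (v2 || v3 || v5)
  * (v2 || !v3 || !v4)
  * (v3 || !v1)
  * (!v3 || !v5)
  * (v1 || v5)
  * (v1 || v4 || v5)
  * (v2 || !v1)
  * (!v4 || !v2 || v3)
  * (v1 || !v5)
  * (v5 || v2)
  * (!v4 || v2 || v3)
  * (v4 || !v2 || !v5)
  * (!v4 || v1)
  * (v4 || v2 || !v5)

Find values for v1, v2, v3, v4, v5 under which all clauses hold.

Branch on v1: take v1 = True.
  then v3 is forced to True.
  then v5 is forced to False.
  then v4 is forced to False.
  then v2 is forced to True.

v1=T  v2=T  v3=T  v4=F  v5=F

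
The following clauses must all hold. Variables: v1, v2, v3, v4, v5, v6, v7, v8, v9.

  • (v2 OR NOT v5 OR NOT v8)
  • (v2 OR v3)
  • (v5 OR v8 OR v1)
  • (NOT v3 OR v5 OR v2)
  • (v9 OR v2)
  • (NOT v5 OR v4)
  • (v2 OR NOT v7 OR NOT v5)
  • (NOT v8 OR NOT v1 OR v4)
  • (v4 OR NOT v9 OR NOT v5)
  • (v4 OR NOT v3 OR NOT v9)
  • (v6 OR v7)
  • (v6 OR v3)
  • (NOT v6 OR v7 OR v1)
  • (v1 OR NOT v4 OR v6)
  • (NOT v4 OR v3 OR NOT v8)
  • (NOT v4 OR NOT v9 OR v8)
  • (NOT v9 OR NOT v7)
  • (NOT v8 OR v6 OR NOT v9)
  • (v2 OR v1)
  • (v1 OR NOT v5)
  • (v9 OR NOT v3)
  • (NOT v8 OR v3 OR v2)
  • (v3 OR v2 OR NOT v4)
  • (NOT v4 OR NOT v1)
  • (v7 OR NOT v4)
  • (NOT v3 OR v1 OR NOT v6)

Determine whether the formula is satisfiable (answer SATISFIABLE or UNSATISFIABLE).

SATISFIABLE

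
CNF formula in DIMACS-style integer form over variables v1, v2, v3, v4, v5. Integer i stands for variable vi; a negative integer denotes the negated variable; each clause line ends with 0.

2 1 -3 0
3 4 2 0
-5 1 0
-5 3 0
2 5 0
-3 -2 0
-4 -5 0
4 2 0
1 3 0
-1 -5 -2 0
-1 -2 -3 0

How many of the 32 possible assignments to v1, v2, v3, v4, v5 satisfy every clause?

The models are:
  v1=T v2=T v3=F v4=F v5=F
  v1=T v2=T v3=F v4=T v5=F
That's 2 in total.

2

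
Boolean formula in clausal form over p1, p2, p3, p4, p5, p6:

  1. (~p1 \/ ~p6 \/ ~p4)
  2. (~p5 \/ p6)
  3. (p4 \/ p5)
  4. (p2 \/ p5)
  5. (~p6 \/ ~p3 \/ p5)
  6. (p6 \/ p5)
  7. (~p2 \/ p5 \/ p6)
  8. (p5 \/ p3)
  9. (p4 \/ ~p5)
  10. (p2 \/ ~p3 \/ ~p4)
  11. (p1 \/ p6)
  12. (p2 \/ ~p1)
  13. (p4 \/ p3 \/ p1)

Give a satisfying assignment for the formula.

Set p1 = False and propagate.
  then p6 is forced to True.
Branch on p2: take p2 = False.
  then p5 is forced to True.
  then p4 is forced to True.
  then p3 is forced to False.

p1 = F, p2 = F, p3 = F, p4 = T, p5 = T, p6 = T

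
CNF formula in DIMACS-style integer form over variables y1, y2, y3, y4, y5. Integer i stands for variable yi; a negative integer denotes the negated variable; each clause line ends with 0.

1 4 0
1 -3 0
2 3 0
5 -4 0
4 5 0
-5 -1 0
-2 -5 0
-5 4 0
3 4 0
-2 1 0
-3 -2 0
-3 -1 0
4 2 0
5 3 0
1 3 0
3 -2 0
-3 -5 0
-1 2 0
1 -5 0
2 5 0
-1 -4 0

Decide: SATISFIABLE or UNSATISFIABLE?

UNSATISFIABLE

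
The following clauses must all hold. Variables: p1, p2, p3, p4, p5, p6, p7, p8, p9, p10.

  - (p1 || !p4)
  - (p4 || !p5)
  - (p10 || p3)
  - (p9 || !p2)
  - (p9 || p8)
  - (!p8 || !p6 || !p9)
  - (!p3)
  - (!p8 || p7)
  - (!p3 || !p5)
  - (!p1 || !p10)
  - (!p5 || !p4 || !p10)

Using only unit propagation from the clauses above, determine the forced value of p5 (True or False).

False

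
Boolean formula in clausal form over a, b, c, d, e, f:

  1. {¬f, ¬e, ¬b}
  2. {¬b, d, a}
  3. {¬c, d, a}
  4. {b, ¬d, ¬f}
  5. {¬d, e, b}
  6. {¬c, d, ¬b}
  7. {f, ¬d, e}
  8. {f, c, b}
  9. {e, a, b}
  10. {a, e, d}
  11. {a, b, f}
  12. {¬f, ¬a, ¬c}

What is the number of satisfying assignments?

16

Case analysis on b and d:
  b=1, d=1: 7 of the 16 assignments to (a,c,e,f) work.
  b=1, d=0: remaining (a,c,e,f) ∈ {(1,0,0,0); (1,0,0,1); (1,0,1,0)} — 3.
  b=0, d=1: remaining (a,c,e,f) ∈ {(1,1,1,0)} — 1.
  b=0, d=0: 5 of the 16 assignments to (a,c,e,f) work.
Total: 7 + 3 + 1 + 5 = 16.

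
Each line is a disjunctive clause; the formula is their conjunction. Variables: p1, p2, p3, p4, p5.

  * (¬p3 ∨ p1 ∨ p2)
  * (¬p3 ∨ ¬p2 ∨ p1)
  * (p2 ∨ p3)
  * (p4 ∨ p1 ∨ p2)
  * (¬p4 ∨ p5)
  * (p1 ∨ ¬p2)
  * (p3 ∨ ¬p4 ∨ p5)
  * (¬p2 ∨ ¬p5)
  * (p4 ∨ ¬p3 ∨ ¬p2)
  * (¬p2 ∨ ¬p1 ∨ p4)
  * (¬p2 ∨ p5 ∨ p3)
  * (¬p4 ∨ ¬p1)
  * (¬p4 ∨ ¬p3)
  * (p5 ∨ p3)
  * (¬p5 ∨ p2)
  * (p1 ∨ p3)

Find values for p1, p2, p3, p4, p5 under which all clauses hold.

p1=True, p2=False, p3=True, p4=False, p5=False

Branch on p1: take p1 = True.
  then p4 is forced to False.
  then p2 is forced to False.
  then p3 is forced to True.
  then p5 is forced to False.
Every clause has at least one true literal under this assignment.
Check each clause:
  1. (¬p3 ∨ p1 ∨ p2) — p1 is true.
  2. (p1 ∨ ¬p3 ∨ ¬p2) — p1 is true.
  3. (p2 ∨ p3) — p3 is true.
  4. (p1 ∨ p4 ∨ p2) — p1 is true.
  5. (p5 ∨ ¬p4) — ¬p4 is true.
  6. (¬p2 ∨ p1) — p1 is true.
  7. (p5 ∨ p3 ∨ ¬p4) — p3 is true.
  8. (¬p2 ∨ ¬p5) — ¬p5 is true.
  9. (p4 ∨ ¬p2 ∨ ¬p3) — ¬p2 is true.
  10. (p4 ∨ ¬p2 ∨ ¬p1) — ¬p2 is true.
  11. (¬p2 ∨ p3 ∨ p5) — p3 is true.
  12. (¬p4 ∨ ¬p1) — ¬p4 is true.
  13. (¬p4 ∨ ¬p3) — ¬p4 is true.
  14. (p5 ∨ p3) — p3 is true.
  15. (¬p5 ∨ p2) — ¬p5 is true.
  16. (p3 ∨ p1) — p1 is true.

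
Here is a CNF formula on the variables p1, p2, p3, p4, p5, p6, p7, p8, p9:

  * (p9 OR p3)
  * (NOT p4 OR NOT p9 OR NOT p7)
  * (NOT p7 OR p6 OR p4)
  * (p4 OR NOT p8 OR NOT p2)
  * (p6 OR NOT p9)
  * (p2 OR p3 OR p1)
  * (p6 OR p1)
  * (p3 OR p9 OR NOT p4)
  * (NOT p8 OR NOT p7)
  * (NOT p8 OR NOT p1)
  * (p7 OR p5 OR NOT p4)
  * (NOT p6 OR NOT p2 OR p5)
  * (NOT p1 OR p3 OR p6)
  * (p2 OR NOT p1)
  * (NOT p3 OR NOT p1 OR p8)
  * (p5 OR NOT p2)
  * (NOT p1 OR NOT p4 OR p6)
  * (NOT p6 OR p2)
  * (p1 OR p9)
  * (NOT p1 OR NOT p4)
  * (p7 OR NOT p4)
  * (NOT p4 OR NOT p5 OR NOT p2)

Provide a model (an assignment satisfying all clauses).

p1 = F, p2 = T, p3 = T, p4 = F, p5 = T, p6 = T, p7 = F, p8 = F, p9 = T

Try p1 = False.
  then p6 is forced to True.
  then p2 is forced to True.
  then p5 is forced to True.
  then p9 is forced to True.
  then p4 is forced to False.
  then p8 is forced to False.
p3, p7 are now unconstrained; take p3 = True, p7 = False.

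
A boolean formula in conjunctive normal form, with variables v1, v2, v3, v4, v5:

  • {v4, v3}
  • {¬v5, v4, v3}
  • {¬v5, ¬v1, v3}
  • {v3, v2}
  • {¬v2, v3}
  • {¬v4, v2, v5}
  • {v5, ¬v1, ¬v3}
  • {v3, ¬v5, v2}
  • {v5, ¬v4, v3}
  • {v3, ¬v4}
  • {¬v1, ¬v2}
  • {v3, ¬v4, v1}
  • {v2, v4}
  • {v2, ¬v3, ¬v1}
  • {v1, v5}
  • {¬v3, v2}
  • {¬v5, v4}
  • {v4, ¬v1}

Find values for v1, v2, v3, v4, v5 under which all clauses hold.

v1=F, v2=T, v3=T, v4=T, v5=T

Check each clause:
  1. {v3, v4} — v3 is true.
  2. {¬v5, v4, v3} — v3 is true.
  3. {v3, ¬v1, ¬v5} — v3 is true.
  4. {v2, v3} — v2 is true.
  5. {v3, ¬v2} — v3 is true.
  6. {v2, ¬v4, v5} — v2 is true.
  7. {v5, ¬v1, ¬v3} — v5 is true.
  8. {v3, ¬v5, v2} — v3 is true.
  9. {¬v4, v5, v3} — v3 is true.
  10. {¬v4, v3} — v3 is true.
  11. {¬v2, ¬v1} — ¬v1 is true.
  12. {v1, v3, ¬v4} — v3 is true.
  13. {v2, v4} — v2 is true.
  14. {¬v3, ¬v1, v2} — v2 is true.
  15. {v1, v5} — v5 is true.
  16. {¬v3, v2} — v2 is true.
  17. {v4, ¬v5} — v4 is true.
  18. {¬v1, v4} — v4 is true.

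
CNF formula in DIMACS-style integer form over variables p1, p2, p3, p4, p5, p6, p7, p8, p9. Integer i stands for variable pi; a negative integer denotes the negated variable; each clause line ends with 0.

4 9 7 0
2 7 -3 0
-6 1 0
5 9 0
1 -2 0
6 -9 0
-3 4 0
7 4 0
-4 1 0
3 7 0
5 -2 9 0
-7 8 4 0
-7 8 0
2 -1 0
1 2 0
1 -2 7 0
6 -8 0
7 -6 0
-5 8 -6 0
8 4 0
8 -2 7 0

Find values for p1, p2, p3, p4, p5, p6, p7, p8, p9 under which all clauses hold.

Try p1 = True.
  then p2 is forced to True.
Branch on p3: take p3 = True.
  then p4 is forced to True.
Try p5 = True.
For the remaining variables, p6 = True, p7 = True, p8 = True, p9 = False works.

p1=1, p2=1, p3=1, p4=1, p5=1, p6=1, p7=1, p8=1, p9=0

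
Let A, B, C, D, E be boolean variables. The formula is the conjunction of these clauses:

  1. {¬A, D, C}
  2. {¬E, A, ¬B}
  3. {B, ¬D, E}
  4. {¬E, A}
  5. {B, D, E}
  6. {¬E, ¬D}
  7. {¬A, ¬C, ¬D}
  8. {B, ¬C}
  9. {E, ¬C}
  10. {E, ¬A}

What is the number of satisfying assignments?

Satisfying assignments:
  A=F B=T C=F D=F E=F
  A=F B=T C=F D=T E=F
  A=T B=T C=T D=F E=T
Count: 3.

3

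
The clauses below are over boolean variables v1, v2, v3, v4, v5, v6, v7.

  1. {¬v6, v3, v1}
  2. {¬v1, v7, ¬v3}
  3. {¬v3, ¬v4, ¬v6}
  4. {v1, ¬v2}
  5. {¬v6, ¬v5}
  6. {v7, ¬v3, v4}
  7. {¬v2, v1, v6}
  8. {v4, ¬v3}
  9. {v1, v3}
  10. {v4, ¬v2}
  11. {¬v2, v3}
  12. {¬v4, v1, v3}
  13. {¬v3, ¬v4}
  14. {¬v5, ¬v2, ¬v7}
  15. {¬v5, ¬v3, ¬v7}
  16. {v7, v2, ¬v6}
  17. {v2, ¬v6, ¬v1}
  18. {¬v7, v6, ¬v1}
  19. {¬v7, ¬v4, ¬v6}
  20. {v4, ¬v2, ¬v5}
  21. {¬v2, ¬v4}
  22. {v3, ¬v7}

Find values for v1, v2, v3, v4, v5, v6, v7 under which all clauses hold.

v1=T, v2=F, v3=F, v4=F, v5=F, v6=F, v7=F

v5 occurs only negated in the remaining clauses — set v5 = False.
Try v1 = True.
Set v2 = False and propagate.
  then v6 is forced to False.
  then v7 is forced to False.
  then v3 is forced to False.
v4 is now unconstrained; take v4 = False.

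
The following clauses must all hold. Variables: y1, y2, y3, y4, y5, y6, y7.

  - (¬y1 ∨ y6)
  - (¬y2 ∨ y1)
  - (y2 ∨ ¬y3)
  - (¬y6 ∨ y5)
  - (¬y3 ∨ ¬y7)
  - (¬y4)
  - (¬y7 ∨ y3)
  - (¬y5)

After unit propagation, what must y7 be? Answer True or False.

(¬y4) stands alone — y4 = False.
Unit clause (¬y5) sets y5 = False.
(y5 ∨ ¬y6) with y5 = False leaves only ¬y6, so y6 = False.
From (¬y1 ∨ y6) and y6 = False: y1 = False.
(¬y2 ∨ y1): since y1 = False, the clause reduces to (¬y2). y2 = False.
(¬y3 ∨ y2) with y2 = False leaves only ¬y3, so y3 = False.
(¬y7 ∨ y3): since y3 = False, the clause reduces to (¬y7). y7 = False.

False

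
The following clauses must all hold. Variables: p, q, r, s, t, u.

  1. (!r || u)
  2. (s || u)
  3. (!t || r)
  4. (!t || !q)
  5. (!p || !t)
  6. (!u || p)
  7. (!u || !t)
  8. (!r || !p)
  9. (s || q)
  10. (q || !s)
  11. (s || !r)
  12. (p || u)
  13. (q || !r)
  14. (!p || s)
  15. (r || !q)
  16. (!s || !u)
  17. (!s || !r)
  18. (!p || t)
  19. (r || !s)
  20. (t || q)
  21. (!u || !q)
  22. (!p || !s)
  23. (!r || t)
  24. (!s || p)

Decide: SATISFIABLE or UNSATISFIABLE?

s = True:
  propagation gives q=True, t=False, r=True; an empty clause results — contradiction.
s = False:
  propagation gives u=True, p=True; an empty clause results — contradiction.
Every branch closes, so no satisfying assignment exists.

UNSATISFIABLE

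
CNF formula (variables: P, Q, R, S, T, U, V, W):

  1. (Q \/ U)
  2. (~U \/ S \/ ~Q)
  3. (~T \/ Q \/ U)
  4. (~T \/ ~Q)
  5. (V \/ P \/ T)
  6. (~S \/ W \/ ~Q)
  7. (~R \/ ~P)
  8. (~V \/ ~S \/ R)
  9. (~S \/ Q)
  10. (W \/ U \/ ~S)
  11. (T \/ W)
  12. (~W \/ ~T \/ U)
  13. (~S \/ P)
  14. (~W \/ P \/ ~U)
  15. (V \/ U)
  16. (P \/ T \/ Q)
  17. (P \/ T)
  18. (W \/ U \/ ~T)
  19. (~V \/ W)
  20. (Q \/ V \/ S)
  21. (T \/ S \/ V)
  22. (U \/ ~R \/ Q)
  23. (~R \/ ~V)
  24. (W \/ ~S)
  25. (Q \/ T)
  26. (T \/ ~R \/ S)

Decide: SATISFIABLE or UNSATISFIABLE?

Branch on P: take P = True.
  then R is forced to False.
Set Q = False and propagate.
  then U is forced to True.
  then S is forced to False.
  then V is forced to True.
  then W is forced to True.
  then T is forced to True.
So P=T  Q=F  R=F  S=F  T=T  U=T  V=T  W=T is a satisfying assignment.

SATISFIABLE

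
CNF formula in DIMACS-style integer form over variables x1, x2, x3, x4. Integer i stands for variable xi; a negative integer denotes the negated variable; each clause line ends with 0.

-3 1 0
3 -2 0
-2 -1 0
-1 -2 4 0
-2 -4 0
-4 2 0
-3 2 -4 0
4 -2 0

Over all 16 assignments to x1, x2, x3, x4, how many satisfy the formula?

Satisfying assignments:
  x1=0 x2=0 x3=0 x4=0
  x1=1 x2=0 x3=0 x4=0
  x1=1 x2=0 x3=1 x4=0
Count: 3.

3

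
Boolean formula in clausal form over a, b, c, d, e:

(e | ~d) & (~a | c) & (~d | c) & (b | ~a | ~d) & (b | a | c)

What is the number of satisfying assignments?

13

Split on a, then c.
  a=T, c=T: 5 of the 8 assignments to (b,d,e) work.
  a=T, c=F: a clause becomes empty — 0.
  a=F, c=T: b free; 3 ways for (d,e) × 2^1 = 6.
  a=F, c=F: remaining (b,d,e) ∈ {(T,F,F); (T,F,T)} — 2.
Total: 5 + 0 + 6 + 2 = 13.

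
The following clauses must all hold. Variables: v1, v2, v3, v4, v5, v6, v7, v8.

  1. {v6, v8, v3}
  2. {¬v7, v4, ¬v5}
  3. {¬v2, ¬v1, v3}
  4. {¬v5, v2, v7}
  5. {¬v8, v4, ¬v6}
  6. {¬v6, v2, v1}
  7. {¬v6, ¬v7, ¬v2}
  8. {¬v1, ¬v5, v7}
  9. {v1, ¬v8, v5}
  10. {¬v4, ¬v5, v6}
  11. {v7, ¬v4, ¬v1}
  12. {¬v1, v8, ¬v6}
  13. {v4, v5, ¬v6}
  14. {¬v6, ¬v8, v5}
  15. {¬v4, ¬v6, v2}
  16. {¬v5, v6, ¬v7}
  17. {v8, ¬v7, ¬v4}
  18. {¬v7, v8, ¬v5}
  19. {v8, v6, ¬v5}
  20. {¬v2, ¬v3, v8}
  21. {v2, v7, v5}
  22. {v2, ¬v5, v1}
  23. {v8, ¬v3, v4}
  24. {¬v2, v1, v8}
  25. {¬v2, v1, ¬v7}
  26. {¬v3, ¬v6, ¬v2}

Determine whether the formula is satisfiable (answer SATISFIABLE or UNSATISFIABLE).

SATISFIABLE

Branch on v1: take v1 = False.
The remaining clauses are satisfied by v2 = True, v3 = False, v4 = True, v5 = True, v6 = True, v7 = False, v8 = True.
Every clause has at least one true literal under this assignment.
So v1 = 0, v2 = 1, v3 = 0, v4 = 1, v5 = 1, v6 = 1, v7 = 0, v8 = 1 is a satisfying assignment.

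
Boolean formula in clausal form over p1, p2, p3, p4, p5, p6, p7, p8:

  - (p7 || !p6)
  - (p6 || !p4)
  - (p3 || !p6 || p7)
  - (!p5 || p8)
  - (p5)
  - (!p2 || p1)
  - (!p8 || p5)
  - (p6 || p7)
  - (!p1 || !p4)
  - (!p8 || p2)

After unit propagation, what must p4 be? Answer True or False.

False

(p5) is a unit clause: p5 = True.
From (!p5 || p8) and p5 = True: p8 = True.
(p2 || !p8) with p8 = True leaves only p2, so p2 = True.
In (!p2 || p1), !p2 is now false; p1 must hold, so p1 = True.
In (!p4 || !p1), !p1 is now false; !p4 must hold, so p4 = False.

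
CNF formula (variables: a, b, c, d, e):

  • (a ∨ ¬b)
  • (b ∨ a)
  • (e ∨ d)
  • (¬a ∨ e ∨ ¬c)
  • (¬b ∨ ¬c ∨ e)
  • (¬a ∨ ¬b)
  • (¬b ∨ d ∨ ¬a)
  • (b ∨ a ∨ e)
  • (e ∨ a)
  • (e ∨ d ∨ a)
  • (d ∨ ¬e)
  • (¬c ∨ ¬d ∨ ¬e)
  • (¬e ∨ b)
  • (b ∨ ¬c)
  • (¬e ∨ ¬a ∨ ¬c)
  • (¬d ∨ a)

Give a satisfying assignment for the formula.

a = T, b = F, c = F, d = T, e = F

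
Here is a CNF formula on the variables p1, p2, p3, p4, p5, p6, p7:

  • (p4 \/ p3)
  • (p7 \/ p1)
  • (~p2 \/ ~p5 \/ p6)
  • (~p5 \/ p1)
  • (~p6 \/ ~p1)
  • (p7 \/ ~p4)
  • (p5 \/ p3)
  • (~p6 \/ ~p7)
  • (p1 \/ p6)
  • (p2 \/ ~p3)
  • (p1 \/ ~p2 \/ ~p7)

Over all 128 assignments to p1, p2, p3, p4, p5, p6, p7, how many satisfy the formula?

4

The models are:
  p1=T p2=F p3=F p4=T p5=T p6=F p7=T
  p1=T p2=T p3=T p4=F p5=F p6=F p7=F
  p1=T p2=T p3=T p4=F p5=F p6=F p7=T
  p1=T p2=T p3=T p4=T p5=F p6=F p7=T
Count: 4.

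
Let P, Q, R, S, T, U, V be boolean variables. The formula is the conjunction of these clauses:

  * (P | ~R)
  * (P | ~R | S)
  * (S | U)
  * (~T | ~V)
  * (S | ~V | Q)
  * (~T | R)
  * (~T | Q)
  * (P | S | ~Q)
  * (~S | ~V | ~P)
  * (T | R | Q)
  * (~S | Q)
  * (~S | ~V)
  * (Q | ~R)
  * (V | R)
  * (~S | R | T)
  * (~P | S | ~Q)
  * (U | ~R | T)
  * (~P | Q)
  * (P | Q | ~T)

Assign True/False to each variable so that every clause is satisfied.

P=True, Q=True, R=True, S=True, T=False, U=True, V=False

U occurs only positively in the remaining clauses — set U = True.
Set P = True and propagate.
  then Q is forced to True.
  then S is forced to True.
  then V is forced to False.
  then R is forced to True.
T is now unconstrained; take T = False.
Every clause has at least one true literal under this assignment.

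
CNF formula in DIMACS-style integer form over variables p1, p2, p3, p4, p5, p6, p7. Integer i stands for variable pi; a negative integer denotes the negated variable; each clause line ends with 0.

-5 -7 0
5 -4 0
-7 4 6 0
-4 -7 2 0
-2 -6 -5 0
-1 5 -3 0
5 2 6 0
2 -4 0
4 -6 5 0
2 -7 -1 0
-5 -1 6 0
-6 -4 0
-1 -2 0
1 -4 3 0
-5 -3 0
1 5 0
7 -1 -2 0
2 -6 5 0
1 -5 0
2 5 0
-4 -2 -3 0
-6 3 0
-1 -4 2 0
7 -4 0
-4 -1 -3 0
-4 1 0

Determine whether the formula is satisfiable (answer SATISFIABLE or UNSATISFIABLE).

p4 = True:
  propagation gives p5=True, p7=False; an empty clause results — contradiction.
p4 = False:
  p5 = True:
    propagation gives p7=False, p3=False, p1=True, p6=True; an empty clause results — contradiction.
  p5 = False:
    propagation gives p6=False, p7=False, p2=True, p1=False; an empty clause results — contradiction.
Every branch closes, so no satisfying assignment exists.

UNSATISFIABLE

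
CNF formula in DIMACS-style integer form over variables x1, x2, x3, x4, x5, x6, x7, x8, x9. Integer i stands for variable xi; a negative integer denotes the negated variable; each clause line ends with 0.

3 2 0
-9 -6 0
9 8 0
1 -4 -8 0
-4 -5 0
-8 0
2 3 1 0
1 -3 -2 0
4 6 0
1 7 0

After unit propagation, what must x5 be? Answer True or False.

Unit clause (!x8) sets x8 = False.
From (x9 || x8) and x8 = False: x9 = True.
(!x6 || !x9) with x9 = True leaves only !x6, so x6 = False.
(x4 || x6) with x6 = False leaves only x4, so x4 = True.
From (!x5 || !x4) and x4 = True: x5 = False.

False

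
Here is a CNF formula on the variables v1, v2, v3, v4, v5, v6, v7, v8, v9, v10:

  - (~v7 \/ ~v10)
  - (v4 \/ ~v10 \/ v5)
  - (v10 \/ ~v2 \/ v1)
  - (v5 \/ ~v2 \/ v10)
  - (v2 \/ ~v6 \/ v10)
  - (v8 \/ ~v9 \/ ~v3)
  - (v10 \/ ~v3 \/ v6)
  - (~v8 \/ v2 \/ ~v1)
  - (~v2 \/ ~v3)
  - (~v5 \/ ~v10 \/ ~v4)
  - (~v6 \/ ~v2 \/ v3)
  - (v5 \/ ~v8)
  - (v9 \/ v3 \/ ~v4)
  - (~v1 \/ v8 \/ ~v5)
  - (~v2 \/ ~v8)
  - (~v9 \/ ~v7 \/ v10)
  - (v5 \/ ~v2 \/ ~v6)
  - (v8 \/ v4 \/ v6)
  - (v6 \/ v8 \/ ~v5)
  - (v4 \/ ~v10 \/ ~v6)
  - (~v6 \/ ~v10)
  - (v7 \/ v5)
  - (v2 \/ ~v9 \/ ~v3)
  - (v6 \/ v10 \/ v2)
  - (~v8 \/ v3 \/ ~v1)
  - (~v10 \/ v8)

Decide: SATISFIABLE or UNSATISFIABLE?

SATISFIABLE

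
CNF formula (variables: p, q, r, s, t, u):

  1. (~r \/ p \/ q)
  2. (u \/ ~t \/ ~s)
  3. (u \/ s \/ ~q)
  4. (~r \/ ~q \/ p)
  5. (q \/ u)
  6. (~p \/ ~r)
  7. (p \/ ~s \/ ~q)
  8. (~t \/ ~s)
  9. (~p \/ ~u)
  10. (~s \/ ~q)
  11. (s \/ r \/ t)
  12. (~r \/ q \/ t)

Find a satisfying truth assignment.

Branch on p: take p = False.
Set q = False and propagate.
  then r is forced to False.
  then u is forced to True.
For the remaining variables, s = True, t = False works.
Every clause has at least one true literal under this assignment.

p=0, q=0, r=0, s=1, t=0, u=1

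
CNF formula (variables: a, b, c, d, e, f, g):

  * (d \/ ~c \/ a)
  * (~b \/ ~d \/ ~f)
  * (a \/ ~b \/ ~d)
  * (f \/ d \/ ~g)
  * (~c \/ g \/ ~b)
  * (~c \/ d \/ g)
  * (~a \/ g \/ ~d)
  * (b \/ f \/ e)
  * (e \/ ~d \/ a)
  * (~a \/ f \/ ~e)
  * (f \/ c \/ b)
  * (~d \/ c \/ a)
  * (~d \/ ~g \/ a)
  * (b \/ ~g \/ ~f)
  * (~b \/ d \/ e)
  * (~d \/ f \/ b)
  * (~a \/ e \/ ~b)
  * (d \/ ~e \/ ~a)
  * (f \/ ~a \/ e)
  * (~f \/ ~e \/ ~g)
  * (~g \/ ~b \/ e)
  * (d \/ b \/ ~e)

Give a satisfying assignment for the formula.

Branch on a: take a = False.
Set b = True and propagate.
  then d is forced to False.
  then c is forced to False.
  then e is forced to True.
The remaining clauses are satisfied by f = True, g = False.
Every clause has at least one true literal under this assignment.
Check each clause:
  1. (a \/ d \/ ~c) — ~c is true.
  2. (~b \/ ~d \/ ~f) — ~d is true.
  3. (~d \/ a \/ ~b) — ~d is true.
  4. (f \/ ~g \/ d) — ~g is true.
  5. (g \/ ~b \/ ~c) — ~c is true.
  6. (g \/ d \/ ~c) — ~c is true.
  7. (~a \/ ~d \/ g) — ~d is true.
  8. (e \/ f \/ b) — b is true.
  9. (e \/ ~d \/ a) — ~d is true.
  10. (~a \/ f \/ ~e) — f is true.
  11. (f \/ c \/ b) — b is true.
  12. (c \/ ~d \/ a) — ~d is true.
  13. (~g \/ ~d \/ a) — ~d is true.
  14. (~g \/ ~f \/ b) — ~g is true.
  15. (d \/ ~b \/ e) — e is true.
  16. (f \/ b \/ ~d) — b is true.
  17. (~a \/ ~b \/ e) — e is true.
  18. (~a \/ d \/ ~e) — ~a is true.
  19. (e \/ f \/ ~a) — e is true.
  20. (~f \/ ~e \/ ~g) — ~g is true.
  21. (~g \/ ~b \/ e) — ~g is true.
  22. (b \/ ~e \/ d) — b is true.

a=False, b=True, c=False, d=False, e=True, f=True, g=False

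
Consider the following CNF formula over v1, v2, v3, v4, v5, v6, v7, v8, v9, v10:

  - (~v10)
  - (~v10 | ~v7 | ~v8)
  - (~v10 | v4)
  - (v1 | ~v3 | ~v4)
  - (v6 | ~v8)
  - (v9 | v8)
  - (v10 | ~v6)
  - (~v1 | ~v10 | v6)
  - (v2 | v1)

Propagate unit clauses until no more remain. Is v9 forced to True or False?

True

(~v10) stands alone — v10 = False.
(~v6 | v10) with v10 = False leaves only ~v6, so v6 = False.
In (v6 | ~v8), v6 is now false; ~v8 must hold, so v8 = False.
(v9 | v8) with v8 = False leaves only v9, so v9 = True.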